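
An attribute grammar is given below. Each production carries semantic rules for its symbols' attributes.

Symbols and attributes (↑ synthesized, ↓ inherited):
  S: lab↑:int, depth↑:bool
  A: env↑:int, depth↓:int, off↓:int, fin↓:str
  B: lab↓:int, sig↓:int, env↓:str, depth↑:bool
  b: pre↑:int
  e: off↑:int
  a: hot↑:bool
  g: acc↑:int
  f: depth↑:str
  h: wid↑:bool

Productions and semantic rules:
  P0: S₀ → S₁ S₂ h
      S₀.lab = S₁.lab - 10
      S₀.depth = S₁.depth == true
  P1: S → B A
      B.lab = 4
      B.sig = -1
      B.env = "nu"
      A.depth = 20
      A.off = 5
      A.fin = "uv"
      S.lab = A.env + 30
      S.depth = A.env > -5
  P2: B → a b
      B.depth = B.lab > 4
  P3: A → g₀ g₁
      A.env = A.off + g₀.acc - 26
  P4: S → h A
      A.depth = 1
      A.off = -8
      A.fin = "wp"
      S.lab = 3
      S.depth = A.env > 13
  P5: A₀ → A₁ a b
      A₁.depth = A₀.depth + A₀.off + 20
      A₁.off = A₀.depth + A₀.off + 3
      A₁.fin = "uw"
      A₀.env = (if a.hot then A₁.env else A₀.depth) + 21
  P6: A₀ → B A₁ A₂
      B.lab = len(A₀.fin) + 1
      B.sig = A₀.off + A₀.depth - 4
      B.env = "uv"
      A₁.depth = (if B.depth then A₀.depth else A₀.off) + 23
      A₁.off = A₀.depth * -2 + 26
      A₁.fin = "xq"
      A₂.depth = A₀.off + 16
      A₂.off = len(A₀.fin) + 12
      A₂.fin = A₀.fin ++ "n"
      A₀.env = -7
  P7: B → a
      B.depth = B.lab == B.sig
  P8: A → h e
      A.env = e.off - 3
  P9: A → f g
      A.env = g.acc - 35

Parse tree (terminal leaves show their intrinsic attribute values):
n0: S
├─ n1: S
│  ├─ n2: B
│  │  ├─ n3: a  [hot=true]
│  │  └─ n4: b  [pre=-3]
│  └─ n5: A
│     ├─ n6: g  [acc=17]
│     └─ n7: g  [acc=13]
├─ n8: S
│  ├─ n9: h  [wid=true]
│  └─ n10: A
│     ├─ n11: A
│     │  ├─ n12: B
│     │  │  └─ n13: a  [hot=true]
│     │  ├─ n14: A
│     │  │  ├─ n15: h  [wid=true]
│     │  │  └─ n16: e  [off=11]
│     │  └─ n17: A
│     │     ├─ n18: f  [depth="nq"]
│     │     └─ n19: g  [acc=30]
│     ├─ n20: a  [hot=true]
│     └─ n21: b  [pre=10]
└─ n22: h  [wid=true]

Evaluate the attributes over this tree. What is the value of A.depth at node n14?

1. n2.lab = 4  [4]
2. n2.sig = -1  [-1]
3. n2.env = "nu"  ["nu"]
4. n3.hot = true  [terminal]
5. n4.pre = -3  [terminal]
6. n2.depth = false  [B.lab > 4]
7. n5.depth = 20  [20]
8. n5.off = 5  [5]
9. n5.fin = "uv"  ["uv"]
10. n6.acc = 17  [terminal]
11. n7.acc = 13  [terminal]
12. n5.env = -4  [A.off + g₀.acc - 26]
13. n1.lab = 26  [A.env + 30]
14. n1.depth = true  [A.env > -5]
15. n9.wid = true  [terminal]
16. n10.depth = 1  [1]
17. n10.off = -8  [-8]
18. n10.fin = "wp"  ["wp"]
19. n11.depth = 13  [A₀.depth + A₀.off + 20]
20. n11.off = -4  [A₀.depth + A₀.off + 3]
21. n11.fin = "uw"  ["uw"]
22. n12.lab = 3  [len(A₀.fin) + 1]
23. n12.sig = 5  [A₀.off + A₀.depth - 4]
24. n12.env = "uv"  ["uv"]
25. n13.hot = true  [terminal]
26. n12.depth = false  [B.lab == B.sig]
27. n14.depth = 19  [(if B.depth then A₀.depth else A₀.off) + 23]
28. n14.off = 0  [A₀.depth * -2 + 26]
29. n14.fin = "xq"  ["xq"]
30. n15.wid = true  [terminal]
31. n16.off = 11  [terminal]
32. n14.env = 8  [e.off - 3]
33. n17.depth = 12  [A₀.off + 16]
34. n17.off = 14  [len(A₀.fin) + 12]
35. n17.fin = "uwn"  [A₀.fin ++ "n"]
36. n18.depth = "nq"  [terminal]
37. n19.acc = 30  [terminal]
38. n17.env = -5  [g.acc - 35]
39. n11.env = -7  [-7]
40. n20.hot = true  [terminal]
41. n21.pre = 10  [terminal]
42. n10.env = 14  [(if a.hot then A₁.env else A₀.depth) + 21]
43. n8.lab = 3  [3]
44. n8.depth = true  [A.env > 13]
45. n22.wid = true  [terminal]
46. n0.lab = 16  [S₁.lab - 10]
47. n0.depth = true  [S₁.depth == true]

19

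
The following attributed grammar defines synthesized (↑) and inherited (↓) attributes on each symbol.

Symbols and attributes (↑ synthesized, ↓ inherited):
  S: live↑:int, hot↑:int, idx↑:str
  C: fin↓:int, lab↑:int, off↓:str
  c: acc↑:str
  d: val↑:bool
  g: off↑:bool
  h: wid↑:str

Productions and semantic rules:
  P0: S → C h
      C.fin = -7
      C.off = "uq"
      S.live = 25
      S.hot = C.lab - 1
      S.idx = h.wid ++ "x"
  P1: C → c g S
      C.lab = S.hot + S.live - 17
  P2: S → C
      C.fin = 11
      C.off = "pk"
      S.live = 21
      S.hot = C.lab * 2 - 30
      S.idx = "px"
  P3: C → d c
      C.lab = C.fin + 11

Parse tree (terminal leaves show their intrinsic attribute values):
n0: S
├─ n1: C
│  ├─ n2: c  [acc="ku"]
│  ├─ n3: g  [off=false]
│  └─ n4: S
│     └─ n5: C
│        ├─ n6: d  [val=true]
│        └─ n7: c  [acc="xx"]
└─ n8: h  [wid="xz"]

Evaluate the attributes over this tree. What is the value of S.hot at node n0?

1. n1.fin = -7  [-7]
2. n1.off = "uq"  ["uq"]
3. n2.acc = "ku"  [terminal]
4. n3.off = false  [terminal]
5. n5.fin = 11  [11]
6. n5.off = "pk"  ["pk"]
7. n6.val = true  [terminal]
8. n7.acc = "xx"  [terminal]
9. n5.lab = 22  [C.fin + 11]
10. n4.live = 21  [21]
11. n4.hot = 14  [C.lab * 2 - 30]
12. n4.idx = "px"  ["px"]
13. n1.lab = 18  [S.hot + S.live - 17]
14. n8.wid = "xz"  [terminal]
15. n0.live = 25  [25]
16. n0.hot = 17  [C.lab - 1]
17. n0.idx = "xzx"  [h.wid ++ "x"]

17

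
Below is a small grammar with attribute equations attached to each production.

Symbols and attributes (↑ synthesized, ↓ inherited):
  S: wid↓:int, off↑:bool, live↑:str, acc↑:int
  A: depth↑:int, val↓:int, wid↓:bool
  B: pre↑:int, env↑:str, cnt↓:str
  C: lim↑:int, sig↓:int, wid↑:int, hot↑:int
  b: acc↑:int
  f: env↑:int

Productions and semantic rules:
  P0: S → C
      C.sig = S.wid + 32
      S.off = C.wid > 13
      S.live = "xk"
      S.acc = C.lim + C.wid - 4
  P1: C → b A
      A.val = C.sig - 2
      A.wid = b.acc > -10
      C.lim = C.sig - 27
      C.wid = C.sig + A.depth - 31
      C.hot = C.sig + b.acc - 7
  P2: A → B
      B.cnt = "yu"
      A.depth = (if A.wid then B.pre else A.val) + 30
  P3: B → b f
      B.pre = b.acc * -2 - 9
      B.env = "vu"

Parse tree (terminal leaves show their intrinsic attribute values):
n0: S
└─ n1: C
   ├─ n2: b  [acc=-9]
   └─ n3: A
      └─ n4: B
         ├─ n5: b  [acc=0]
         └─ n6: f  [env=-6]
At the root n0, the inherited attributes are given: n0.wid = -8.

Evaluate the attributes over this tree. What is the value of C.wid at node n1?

1. n0.wid = -8  [given at root]
2. n1.sig = 24  [S.wid + 32]
3. n2.acc = -9  [terminal]
4. n3.val = 22  [C.sig - 2]
5. n3.wid = true  [b.acc > -10]
6. n4.cnt = "yu"  ["yu"]
7. n5.acc = 0  [terminal]
8. n6.env = -6  [terminal]
9. n4.pre = -9  [b.acc * -2 - 9]
10. n4.env = "vu"  ["vu"]
11. n3.depth = 21  [(if A.wid then B.pre else A.val) + 30]
12. n1.lim = -3  [C.sig - 27]
13. n1.wid = 14  [C.sig + A.depth - 31]
14. n1.hot = 8  [C.sig + b.acc - 7]
15. n0.off = true  [C.wid > 13]
16. n0.live = "xk"  ["xk"]
17. n0.acc = 7  [C.lim + C.wid - 4]

14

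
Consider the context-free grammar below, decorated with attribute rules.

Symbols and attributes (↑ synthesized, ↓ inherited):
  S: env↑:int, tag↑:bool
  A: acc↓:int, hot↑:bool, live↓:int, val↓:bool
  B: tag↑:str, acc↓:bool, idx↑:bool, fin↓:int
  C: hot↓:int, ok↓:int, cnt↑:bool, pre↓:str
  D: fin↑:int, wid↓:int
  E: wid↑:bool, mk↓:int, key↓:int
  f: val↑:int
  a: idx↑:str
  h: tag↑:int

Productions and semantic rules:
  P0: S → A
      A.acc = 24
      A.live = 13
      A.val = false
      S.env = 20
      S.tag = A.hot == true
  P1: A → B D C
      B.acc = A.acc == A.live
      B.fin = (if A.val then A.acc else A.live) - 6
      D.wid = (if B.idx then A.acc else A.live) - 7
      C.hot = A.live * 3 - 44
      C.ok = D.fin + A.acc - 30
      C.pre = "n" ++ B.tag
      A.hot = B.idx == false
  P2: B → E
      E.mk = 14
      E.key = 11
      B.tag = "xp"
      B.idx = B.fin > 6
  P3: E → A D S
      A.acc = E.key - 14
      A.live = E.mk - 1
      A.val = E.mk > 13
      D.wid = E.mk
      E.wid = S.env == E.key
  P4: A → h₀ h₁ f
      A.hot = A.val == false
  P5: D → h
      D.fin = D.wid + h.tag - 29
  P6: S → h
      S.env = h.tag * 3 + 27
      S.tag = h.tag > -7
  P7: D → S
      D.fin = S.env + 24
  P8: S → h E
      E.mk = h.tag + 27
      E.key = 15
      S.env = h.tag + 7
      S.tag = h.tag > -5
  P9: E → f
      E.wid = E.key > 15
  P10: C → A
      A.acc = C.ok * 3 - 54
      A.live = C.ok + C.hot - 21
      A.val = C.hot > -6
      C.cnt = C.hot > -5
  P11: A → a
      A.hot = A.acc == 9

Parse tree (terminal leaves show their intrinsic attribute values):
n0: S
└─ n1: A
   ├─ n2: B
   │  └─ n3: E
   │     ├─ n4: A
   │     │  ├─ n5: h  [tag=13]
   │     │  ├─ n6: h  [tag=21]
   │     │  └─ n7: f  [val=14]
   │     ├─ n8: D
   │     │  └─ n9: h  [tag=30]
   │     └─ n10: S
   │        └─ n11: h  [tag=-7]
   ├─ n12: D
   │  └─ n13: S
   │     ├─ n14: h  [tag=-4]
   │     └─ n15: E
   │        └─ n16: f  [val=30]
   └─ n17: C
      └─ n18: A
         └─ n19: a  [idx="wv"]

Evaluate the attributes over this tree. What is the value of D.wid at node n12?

17

1. n1.acc = 24  [24]
2. n1.live = 13  [13]
3. n1.val = false  [false]
4. n2.acc = false  [A.acc == A.live]
5. n2.fin = 7  [(if A.val then A.acc else A.live) - 6]
6. n3.mk = 14  [14]
7. n3.key = 11  [11]
8. n4.acc = -3  [E.key - 14]
9. n4.live = 13  [E.mk - 1]
10. n4.val = true  [E.mk > 13]
11. n5.tag = 13  [terminal]
12. n6.tag = 21  [terminal]
13. n7.val = 14  [terminal]
14. n4.hot = false  [A.val == false]
15. n8.wid = 14  [E.mk]
16. n9.tag = 30  [terminal]
17. n8.fin = 15  [D.wid + h.tag - 29]
18. n11.tag = -7  [terminal]
19. n10.env = 6  [h.tag * 3 + 27]
20. n10.tag = false  [h.tag > -7]
21. n3.wid = false  [S.env == E.key]
22. n2.tag = "xp"  ["xp"]
23. n2.idx = true  [B.fin > 6]
24. n12.wid = 17  [(if B.idx then A.acc else A.live) - 7]
25. n14.tag = -4  [terminal]
26. n15.mk = 23  [h.tag + 27]
27. n15.key = 15  [15]
28. n16.val = 30  [terminal]
29. n15.wid = false  [E.key > 15]
30. n13.env = 3  [h.tag + 7]
31. n13.tag = true  [h.tag > -5]
32. n12.fin = 27  [S.env + 24]
33. n17.hot = -5  [A.live * 3 - 44]
34. n17.ok = 21  [D.fin + A.acc - 30]
35. n17.pre = "nxp"  ["n" ++ B.tag]
36. n18.acc = 9  [C.ok * 3 - 54]
37. n18.live = -5  [C.ok + C.hot - 21]
38. n18.val = true  [C.hot > -6]
39. n19.idx = "wv"  [terminal]
40. n18.hot = true  [A.acc == 9]
41. n17.cnt = false  [C.hot > -5]
42. n1.hot = false  [B.idx == false]
43. n0.env = 20  [20]
44. n0.tag = false  [A.hot == true]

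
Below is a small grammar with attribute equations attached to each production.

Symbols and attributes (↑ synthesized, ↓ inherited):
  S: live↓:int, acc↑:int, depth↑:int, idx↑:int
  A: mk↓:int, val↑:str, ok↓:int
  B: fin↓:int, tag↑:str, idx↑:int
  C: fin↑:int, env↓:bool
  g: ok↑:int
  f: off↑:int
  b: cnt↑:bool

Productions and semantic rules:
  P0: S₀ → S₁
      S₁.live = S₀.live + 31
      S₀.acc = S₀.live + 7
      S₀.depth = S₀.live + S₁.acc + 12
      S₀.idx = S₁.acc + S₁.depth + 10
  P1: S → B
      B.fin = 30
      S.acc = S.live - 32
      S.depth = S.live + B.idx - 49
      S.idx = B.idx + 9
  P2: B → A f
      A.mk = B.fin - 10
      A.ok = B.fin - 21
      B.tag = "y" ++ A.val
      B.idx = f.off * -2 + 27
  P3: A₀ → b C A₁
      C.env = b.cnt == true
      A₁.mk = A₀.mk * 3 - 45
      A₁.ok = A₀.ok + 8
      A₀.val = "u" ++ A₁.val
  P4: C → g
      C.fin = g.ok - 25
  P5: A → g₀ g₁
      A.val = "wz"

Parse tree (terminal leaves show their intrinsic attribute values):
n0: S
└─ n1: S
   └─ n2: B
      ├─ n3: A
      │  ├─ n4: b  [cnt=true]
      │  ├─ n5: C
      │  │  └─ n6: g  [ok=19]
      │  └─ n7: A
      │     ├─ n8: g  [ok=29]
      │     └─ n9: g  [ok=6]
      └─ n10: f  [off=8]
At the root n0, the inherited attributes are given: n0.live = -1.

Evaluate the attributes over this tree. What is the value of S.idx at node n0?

1. n0.live = -1  [given at root]
2. n1.live = 30  [S₀.live + 31]
3. n2.fin = 30  [30]
4. n3.mk = 20  [B.fin - 10]
5. n3.ok = 9  [B.fin - 21]
6. n4.cnt = true  [terminal]
7. n5.env = true  [b.cnt == true]
8. n6.ok = 19  [terminal]
9. n5.fin = -6  [g.ok - 25]
10. n7.mk = 15  [A₀.mk * 3 - 45]
11. n7.ok = 17  [A₀.ok + 8]
12. n8.ok = 29  [terminal]
13. n9.ok = 6  [terminal]
14. n7.val = "wz"  ["wz"]
15. n3.val = "uwz"  ["u" ++ A₁.val]
16. n10.off = 8  [terminal]
17. n2.tag = "yuwz"  ["y" ++ A.val]
18. n2.idx = 11  [f.off * -2 + 27]
19. n1.acc = -2  [S.live - 32]
20. n1.depth = -8  [S.live + B.idx - 49]
21. n1.idx = 20  [B.idx + 9]
22. n0.acc = 6  [S₀.live + 7]
23. n0.depth = 9  [S₀.live + S₁.acc + 12]
24. n0.idx = 0  [S₁.acc + S₁.depth + 10]

0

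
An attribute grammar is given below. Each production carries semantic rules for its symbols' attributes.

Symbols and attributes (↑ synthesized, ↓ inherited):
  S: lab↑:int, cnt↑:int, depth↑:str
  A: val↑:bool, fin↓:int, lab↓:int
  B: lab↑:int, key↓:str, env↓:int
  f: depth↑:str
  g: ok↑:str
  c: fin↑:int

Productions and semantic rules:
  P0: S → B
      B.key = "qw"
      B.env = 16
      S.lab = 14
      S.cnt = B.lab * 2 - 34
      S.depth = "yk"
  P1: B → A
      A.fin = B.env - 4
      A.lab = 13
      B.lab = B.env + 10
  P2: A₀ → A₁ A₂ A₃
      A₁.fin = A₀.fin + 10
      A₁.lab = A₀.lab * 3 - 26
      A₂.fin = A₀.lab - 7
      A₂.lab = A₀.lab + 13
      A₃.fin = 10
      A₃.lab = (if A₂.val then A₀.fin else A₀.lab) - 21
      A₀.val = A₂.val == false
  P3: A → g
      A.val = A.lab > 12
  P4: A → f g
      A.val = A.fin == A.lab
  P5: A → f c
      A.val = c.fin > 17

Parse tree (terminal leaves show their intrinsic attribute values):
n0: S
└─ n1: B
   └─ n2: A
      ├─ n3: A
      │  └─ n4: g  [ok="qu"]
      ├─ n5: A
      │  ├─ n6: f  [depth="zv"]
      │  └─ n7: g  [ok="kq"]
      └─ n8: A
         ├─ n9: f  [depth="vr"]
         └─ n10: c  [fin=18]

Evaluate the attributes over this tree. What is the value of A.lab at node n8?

1. n1.key = "qw"  ["qw"]
2. n1.env = 16  [16]
3. n2.fin = 12  [B.env - 4]
4. n2.lab = 13  [13]
5. n3.fin = 22  [A₀.fin + 10]
6. n3.lab = 13  [A₀.lab * 3 - 26]
7. n4.ok = "qu"  [terminal]
8. n3.val = true  [A.lab > 12]
9. n5.fin = 6  [A₀.lab - 7]
10. n5.lab = 26  [A₀.lab + 13]
11. n6.depth = "zv"  [terminal]
12. n7.ok = "kq"  [terminal]
13. n5.val = false  [A.fin == A.lab]
14. n8.fin = 10  [10]
15. n8.lab = -8  [(if A₂.val then A₀.fin else A₀.lab) - 21]
16. n9.depth = "vr"  [terminal]
17. n10.fin = 18  [terminal]
18. n8.val = true  [c.fin > 17]
19. n2.val = true  [A₂.val == false]
20. n1.lab = 26  [B.env + 10]
21. n0.lab = 14  [14]
22. n0.cnt = 18  [B.lab * 2 - 34]
23. n0.depth = "yk"  ["yk"]

-8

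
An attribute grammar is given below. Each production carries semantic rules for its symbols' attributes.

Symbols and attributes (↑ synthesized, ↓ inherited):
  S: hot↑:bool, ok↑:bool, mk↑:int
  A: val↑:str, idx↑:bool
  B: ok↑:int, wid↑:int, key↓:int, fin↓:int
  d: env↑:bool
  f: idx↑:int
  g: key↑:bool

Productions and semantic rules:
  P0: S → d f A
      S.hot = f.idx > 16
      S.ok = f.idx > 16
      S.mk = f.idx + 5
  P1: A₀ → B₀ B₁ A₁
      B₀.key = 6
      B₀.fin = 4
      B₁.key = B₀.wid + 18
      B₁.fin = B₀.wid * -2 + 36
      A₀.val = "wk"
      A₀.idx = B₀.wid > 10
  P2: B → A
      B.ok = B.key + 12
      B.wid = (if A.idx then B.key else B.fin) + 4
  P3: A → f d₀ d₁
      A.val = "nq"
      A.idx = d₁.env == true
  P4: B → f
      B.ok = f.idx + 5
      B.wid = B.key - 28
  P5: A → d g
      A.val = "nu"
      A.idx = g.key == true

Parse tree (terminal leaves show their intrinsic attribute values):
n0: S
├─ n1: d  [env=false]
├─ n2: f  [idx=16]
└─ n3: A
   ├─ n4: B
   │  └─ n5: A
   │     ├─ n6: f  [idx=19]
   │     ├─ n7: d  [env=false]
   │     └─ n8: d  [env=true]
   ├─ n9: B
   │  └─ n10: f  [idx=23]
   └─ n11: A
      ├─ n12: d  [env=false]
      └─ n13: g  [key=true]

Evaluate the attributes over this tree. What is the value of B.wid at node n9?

1. n1.env = false  [terminal]
2. n2.idx = 16  [terminal]
3. n4.key = 6  [6]
4. n4.fin = 4  [4]
5. n6.idx = 19  [terminal]
6. n7.env = false  [terminal]
7. n8.env = true  [terminal]
8. n5.val = "nq"  ["nq"]
9. n5.idx = true  [d₁.env == true]
10. n4.ok = 18  [B.key + 12]
11. n4.wid = 10  [(if A.idx then B.key else B.fin) + 4]
12. n9.key = 28  [B₀.wid + 18]
13. n9.fin = 16  [B₀.wid * -2 + 36]
14. n10.idx = 23  [terminal]
15. n9.ok = 28  [f.idx + 5]
16. n9.wid = 0  [B.key - 28]
17. n12.env = false  [terminal]
18. n13.key = true  [terminal]
19. n11.val = "nu"  ["nu"]
20. n11.idx = true  [g.key == true]
21. n3.val = "wk"  ["wk"]
22. n3.idx = false  [B₀.wid > 10]
23. n0.hot = false  [f.idx > 16]
24. n0.ok = false  [f.idx > 16]
25. n0.mk = 21  [f.idx + 5]

0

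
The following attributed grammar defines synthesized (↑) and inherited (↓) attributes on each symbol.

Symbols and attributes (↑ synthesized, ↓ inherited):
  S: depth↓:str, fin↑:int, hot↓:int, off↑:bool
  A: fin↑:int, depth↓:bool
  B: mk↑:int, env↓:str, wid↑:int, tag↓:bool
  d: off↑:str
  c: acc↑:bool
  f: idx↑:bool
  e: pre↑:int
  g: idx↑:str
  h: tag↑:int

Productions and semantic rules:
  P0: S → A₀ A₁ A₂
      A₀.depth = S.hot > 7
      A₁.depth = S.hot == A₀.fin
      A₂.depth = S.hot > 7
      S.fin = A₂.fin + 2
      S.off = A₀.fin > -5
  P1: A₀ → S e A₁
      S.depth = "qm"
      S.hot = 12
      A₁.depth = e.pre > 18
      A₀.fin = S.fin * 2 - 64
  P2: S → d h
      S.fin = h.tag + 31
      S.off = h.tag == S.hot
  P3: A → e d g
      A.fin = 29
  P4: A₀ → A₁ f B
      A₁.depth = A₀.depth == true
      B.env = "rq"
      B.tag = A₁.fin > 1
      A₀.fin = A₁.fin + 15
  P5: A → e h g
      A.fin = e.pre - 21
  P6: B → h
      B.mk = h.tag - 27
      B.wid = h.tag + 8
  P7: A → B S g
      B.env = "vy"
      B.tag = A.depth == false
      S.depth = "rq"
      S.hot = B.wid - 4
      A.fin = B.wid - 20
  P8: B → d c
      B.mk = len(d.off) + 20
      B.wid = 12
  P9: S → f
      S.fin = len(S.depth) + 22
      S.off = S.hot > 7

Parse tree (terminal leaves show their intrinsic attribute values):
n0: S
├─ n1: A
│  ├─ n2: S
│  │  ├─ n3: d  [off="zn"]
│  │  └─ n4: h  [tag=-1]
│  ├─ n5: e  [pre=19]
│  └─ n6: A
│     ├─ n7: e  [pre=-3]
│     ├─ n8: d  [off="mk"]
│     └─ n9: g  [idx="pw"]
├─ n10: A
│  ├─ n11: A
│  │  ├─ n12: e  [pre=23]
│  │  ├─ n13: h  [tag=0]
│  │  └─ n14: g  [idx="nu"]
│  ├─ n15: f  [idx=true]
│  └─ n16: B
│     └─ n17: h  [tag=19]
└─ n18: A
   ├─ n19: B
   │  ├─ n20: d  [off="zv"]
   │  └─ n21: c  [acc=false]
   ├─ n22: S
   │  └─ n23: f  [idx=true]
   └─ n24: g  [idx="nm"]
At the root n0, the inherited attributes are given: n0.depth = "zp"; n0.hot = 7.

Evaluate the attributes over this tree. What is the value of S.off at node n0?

1. n0.depth = "zp"  [given at root]
2. n0.hot = 7  [given at root]
3. n1.depth = false  [S.hot > 7]
4. n2.depth = "qm"  ["qm"]
5. n2.hot = 12  [12]
6. n3.off = "zn"  [terminal]
7. n4.tag = -1  [terminal]
8. n2.fin = 30  [h.tag + 31]
9. n2.off = false  [h.tag == S.hot]
10. n5.pre = 19  [terminal]
11. n6.depth = true  [e.pre > 18]
12. n7.pre = -3  [terminal]
13. n8.off = "mk"  [terminal]
14. n9.idx = "pw"  [terminal]
15. n6.fin = 29  [29]
16. n1.fin = -4  [S.fin * 2 - 64]
17. n10.depth = false  [S.hot == A₀.fin]
18. n11.depth = false  [A₀.depth == true]
19. n12.pre = 23  [terminal]
20. n13.tag = 0  [terminal]
21. n14.idx = "nu"  [terminal]
22. n11.fin = 2  [e.pre - 21]
23. n15.idx = true  [terminal]
24. n16.env = "rq"  ["rq"]
25. n16.tag = true  [A₁.fin > 1]
26. n17.tag = 19  [terminal]
27. n16.mk = -8  [h.tag - 27]
28. n16.wid = 27  [h.tag + 8]
29. n10.fin = 17  [A₁.fin + 15]
30. n18.depth = false  [S.hot > 7]
31. n19.env = "vy"  ["vy"]
32. n19.tag = true  [A.depth == false]
33. n20.off = "zv"  [terminal]
34. n21.acc = false  [terminal]
35. n19.mk = 22  [len(d.off) + 20]
36. n19.wid = 12  [12]
37. n22.depth = "rq"  ["rq"]
38. n22.hot = 8  [B.wid - 4]
39. n23.idx = true  [terminal]
40. n22.fin = 24  [len(S.depth) + 22]
41. n22.off = true  [S.hot > 7]
42. n24.idx = "nm"  [terminal]
43. n18.fin = -8  [B.wid - 20]
44. n0.fin = -6  [A₂.fin + 2]
45. n0.off = true  [A₀.fin > -5]

true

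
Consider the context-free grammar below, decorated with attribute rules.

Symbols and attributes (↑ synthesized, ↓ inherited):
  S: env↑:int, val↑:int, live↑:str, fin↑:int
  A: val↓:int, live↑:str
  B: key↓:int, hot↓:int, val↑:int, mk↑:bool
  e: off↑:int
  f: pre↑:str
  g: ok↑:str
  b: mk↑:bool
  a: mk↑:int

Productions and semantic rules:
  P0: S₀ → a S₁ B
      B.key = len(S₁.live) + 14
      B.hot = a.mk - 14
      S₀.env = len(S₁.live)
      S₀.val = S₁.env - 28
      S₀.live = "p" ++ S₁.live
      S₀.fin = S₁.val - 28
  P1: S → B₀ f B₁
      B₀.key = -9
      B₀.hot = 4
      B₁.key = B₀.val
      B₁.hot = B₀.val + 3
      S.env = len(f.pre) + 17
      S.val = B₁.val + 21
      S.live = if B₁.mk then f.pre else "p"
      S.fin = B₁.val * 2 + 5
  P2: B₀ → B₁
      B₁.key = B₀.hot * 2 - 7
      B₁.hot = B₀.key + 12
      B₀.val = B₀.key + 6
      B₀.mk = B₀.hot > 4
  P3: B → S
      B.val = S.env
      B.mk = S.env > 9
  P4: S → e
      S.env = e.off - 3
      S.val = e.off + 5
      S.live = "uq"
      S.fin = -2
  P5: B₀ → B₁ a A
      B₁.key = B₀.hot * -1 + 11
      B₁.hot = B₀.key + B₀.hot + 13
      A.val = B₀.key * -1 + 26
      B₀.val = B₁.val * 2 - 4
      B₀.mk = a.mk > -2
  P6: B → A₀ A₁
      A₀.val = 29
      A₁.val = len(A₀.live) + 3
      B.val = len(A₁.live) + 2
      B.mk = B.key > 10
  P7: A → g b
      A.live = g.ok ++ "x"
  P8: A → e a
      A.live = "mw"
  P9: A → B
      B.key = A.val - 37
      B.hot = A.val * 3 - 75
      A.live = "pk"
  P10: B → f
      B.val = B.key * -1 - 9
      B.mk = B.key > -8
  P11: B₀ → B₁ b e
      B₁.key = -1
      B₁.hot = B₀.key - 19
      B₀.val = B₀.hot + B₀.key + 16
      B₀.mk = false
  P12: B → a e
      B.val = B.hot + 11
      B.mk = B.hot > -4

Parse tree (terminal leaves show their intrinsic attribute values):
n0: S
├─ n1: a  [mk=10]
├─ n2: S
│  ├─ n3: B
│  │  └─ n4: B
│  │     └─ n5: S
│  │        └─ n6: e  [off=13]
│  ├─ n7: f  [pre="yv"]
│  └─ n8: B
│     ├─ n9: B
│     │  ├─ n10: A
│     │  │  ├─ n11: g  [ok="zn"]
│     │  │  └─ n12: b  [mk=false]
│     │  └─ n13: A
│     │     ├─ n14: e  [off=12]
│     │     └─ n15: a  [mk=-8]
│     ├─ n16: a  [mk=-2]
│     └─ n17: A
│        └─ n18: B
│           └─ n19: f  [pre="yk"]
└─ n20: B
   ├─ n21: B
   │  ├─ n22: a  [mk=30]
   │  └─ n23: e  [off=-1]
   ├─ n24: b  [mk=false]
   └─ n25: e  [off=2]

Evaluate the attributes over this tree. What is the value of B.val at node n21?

1. n1.mk = 10  [terminal]
2. n3.key = -9  [-9]
3. n3.hot = 4  [4]
4. n4.key = 1  [B₀.hot * 2 - 7]
5. n4.hot = 3  [B₀.key + 12]
6. n6.off = 13  [terminal]
7. n5.env = 10  [e.off - 3]
8. n5.val = 18  [e.off + 5]
9. n5.live = "uq"  ["uq"]
10. n5.fin = -2  [-2]
11. n4.val = 10  [S.env]
12. n4.mk = true  [S.env > 9]
13. n3.val = -3  [B₀.key + 6]
14. n3.mk = false  [B₀.hot > 4]
15. n7.pre = "yv"  [terminal]
16. n8.key = -3  [B₀.val]
17. n8.hot = 0  [B₀.val + 3]
18. n9.key = 11  [B₀.hot * -1 + 11]
19. n9.hot = 10  [B₀.key + B₀.hot + 13]
20. n10.val = 29  [29]
21. n11.ok = "zn"  [terminal]
22. n12.mk = false  [terminal]
23. n10.live = "znx"  [g.ok ++ "x"]
24. n13.val = 6  [len(A₀.live) + 3]
25. n14.off = 12  [terminal]
26. n15.mk = -8  [terminal]
27. n13.live = "mw"  ["mw"]
28. n9.val = 4  [len(A₁.live) + 2]
29. n9.mk = true  [B.key > 10]
30. n16.mk = -2  [terminal]
31. n17.val = 29  [B₀.key * -1 + 26]
32. n18.key = -8  [A.val - 37]
33. n18.hot = 12  [A.val * 3 - 75]
34. n19.pre = "yk"  [terminal]
35. n18.val = -1  [B.key * -1 - 9]
36. n18.mk = false  [B.key > -8]
37. n17.live = "pk"  ["pk"]
38. n8.val = 4  [B₁.val * 2 - 4]
39. n8.mk = false  [a.mk > -2]
40. n2.env = 19  [len(f.pre) + 17]
41. n2.val = 25  [B₁.val + 21]
42. n2.live = "p"  [if B₁.mk then f.pre else "p"]
43. n2.fin = 13  [B₁.val * 2 + 5]
44. n20.key = 15  [len(S₁.live) + 14]
45. n20.hot = -4  [a.mk - 14]
46. n21.key = -1  [-1]
47. n21.hot = -4  [B₀.key - 19]
48. n22.mk = 30  [terminal]
49. n23.off = -1  [terminal]
50. n21.val = 7  [B.hot + 11]
51. n21.mk = false  [B.hot > -4]
52. n24.mk = false  [terminal]
53. n25.off = 2  [terminal]
54. n20.val = 27  [B₀.hot + B₀.key + 16]
55. n20.mk = false  [false]
56. n0.env = 1  [len(S₁.live)]
57. n0.val = -9  [S₁.env - 28]
58. n0.live = "pp"  ["p" ++ S₁.live]
59. n0.fin = -3  [S₁.val - 28]

7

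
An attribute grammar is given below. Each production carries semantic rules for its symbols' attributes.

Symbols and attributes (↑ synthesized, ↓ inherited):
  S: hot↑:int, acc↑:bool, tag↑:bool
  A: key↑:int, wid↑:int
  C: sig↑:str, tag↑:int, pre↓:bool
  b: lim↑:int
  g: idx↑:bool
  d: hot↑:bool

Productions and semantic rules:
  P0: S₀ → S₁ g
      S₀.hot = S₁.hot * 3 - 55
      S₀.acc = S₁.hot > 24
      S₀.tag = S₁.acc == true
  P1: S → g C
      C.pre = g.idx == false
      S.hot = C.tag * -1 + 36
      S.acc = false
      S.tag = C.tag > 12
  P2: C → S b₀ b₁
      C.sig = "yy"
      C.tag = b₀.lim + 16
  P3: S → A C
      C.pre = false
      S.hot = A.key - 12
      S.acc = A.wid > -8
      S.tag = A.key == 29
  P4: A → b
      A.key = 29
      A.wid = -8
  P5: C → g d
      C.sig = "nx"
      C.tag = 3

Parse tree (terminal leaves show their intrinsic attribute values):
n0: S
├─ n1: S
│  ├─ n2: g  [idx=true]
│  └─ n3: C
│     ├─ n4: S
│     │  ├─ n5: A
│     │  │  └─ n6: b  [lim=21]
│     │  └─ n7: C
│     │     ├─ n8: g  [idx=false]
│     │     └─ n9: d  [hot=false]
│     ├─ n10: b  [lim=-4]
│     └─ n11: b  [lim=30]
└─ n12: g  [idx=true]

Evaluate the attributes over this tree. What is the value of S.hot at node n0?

17

1. n2.idx = true  [terminal]
2. n3.pre = false  [g.idx == false]
3. n6.lim = 21  [terminal]
4. n5.key = 29  [29]
5. n5.wid = -8  [-8]
6. n7.pre = false  [false]
7. n8.idx = false  [terminal]
8. n9.hot = false  [terminal]
9. n7.sig = "nx"  ["nx"]
10. n7.tag = 3  [3]
11. n4.hot = 17  [A.key - 12]
12. n4.acc = false  [A.wid > -8]
13. n4.tag = true  [A.key == 29]
14. n10.lim = -4  [terminal]
15. n11.lim = 30  [terminal]
16. n3.sig = "yy"  ["yy"]
17. n3.tag = 12  [b₀.lim + 16]
18. n1.hot = 24  [C.tag * -1 + 36]
19. n1.acc = false  [false]
20. n1.tag = false  [C.tag > 12]
21. n12.idx = true  [terminal]
22. n0.hot = 17  [S₁.hot * 3 - 55]
23. n0.acc = false  [S₁.hot > 24]
24. n0.tag = false  [S₁.acc == true]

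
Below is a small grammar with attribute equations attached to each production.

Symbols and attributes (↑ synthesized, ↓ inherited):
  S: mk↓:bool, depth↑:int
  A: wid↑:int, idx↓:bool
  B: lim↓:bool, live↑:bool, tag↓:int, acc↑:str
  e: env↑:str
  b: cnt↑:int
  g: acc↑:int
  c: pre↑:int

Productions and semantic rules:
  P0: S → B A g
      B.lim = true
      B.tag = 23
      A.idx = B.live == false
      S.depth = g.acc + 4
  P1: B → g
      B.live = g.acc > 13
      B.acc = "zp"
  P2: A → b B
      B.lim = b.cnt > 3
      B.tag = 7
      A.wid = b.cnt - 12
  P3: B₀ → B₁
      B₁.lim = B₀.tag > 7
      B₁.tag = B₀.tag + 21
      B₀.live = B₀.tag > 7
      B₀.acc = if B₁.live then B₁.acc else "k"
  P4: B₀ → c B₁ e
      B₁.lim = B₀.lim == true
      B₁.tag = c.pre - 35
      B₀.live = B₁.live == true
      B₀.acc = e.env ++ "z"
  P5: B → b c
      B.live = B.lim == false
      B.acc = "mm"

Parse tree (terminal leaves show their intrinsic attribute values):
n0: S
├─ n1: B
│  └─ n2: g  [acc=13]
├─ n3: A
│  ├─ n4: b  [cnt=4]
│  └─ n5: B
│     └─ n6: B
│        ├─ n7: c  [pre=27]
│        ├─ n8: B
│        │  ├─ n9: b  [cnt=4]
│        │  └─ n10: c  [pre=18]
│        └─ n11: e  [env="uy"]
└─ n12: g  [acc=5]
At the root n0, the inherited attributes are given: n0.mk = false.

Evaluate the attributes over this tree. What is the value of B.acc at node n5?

1. n0.mk = false  [given at root]
2. n1.lim = true  [true]
3. n1.tag = 23  [23]
4. n2.acc = 13  [terminal]
5. n1.live = false  [g.acc > 13]
6. n1.acc = "zp"  ["zp"]
7. n3.idx = true  [B.live == false]
8. n4.cnt = 4  [terminal]
9. n5.lim = true  [b.cnt > 3]
10. n5.tag = 7  [7]
11. n6.lim = false  [B₀.tag > 7]
12. n6.tag = 28  [B₀.tag + 21]
13. n7.pre = 27  [terminal]
14. n8.lim = false  [B₀.lim == true]
15. n8.tag = -8  [c.pre - 35]
16. n9.cnt = 4  [terminal]
17. n10.pre = 18  [terminal]
18. n8.live = true  [B.lim == false]
19. n8.acc = "mm"  ["mm"]
20. n11.env = "uy"  [terminal]
21. n6.live = true  [B₁.live == true]
22. n6.acc = "uyz"  [e.env ++ "z"]
23. n5.live = false  [B₀.tag > 7]
24. n5.acc = "uyz"  [if B₁.live then B₁.acc else "k"]
25. n3.wid = -8  [b.cnt - 12]
26. n12.acc = 5  [terminal]
27. n0.depth = 9  [g.acc + 4]

"uyz"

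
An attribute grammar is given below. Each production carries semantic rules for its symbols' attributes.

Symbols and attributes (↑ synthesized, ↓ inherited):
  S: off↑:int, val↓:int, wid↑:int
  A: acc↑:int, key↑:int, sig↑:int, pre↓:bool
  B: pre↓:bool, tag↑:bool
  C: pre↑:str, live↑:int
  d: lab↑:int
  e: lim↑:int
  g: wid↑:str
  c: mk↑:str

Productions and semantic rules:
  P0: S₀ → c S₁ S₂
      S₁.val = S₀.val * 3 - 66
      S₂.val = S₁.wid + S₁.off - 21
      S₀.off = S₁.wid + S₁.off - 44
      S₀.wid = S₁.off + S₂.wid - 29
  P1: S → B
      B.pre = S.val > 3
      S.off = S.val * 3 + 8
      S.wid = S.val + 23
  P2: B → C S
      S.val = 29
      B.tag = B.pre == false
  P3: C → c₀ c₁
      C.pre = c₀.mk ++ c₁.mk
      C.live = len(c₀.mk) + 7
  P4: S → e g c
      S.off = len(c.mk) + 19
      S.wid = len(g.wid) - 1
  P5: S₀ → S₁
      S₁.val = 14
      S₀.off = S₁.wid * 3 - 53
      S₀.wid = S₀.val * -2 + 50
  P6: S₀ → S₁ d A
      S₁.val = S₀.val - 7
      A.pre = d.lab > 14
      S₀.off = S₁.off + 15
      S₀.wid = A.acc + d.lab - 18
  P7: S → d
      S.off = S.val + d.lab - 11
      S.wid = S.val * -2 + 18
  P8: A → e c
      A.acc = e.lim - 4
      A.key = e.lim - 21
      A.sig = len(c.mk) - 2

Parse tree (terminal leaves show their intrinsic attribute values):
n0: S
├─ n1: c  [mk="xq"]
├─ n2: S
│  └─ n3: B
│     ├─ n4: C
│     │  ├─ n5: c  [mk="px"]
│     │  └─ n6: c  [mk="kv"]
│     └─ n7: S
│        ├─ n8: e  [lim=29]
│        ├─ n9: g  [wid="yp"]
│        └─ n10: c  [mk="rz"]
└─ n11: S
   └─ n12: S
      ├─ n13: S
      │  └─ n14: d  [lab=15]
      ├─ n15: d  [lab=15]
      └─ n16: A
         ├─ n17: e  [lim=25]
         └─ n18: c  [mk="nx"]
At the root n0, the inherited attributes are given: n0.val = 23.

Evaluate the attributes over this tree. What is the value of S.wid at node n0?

-6

1. n0.val = 23  [given at root]
2. n1.mk = "xq"  [terminal]
3. n2.val = 3  [S₀.val * 3 - 66]
4. n3.pre = false  [S.val > 3]
5. n5.mk = "px"  [terminal]
6. n6.mk = "kv"  [terminal]
7. n4.pre = "pxkv"  [c₀.mk ++ c₁.mk]
8. n4.live = 9  [len(c₀.mk) + 7]
9. n7.val = 29  [29]
10. n8.lim = 29  [terminal]
11. n9.wid = "yp"  [terminal]
12. n10.mk = "rz"  [terminal]
13. n7.off = 21  [len(c.mk) + 19]
14. n7.wid = 1  [len(g.wid) - 1]
15. n3.tag = true  [B.pre == false]
16. n2.off = 17  [S.val * 3 + 8]
17. n2.wid = 26  [S.val + 23]
18. n11.val = 22  [S₁.wid + S₁.off - 21]
19. n12.val = 14  [14]
20. n13.val = 7  [S₀.val - 7]
21. n14.lab = 15  [terminal]
22. n13.off = 11  [S.val + d.lab - 11]
23. n13.wid = 4  [S.val * -2 + 18]
24. n15.lab = 15  [terminal]
25. n16.pre = true  [d.lab > 14]
26. n17.lim = 25  [terminal]
27. n18.mk = "nx"  [terminal]
28. n16.acc = 21  [e.lim - 4]
29. n16.key = 4  [e.lim - 21]
30. n16.sig = 0  [len(c.mk) - 2]
31. n12.off = 26  [S₁.off + 15]
32. n12.wid = 18  [A.acc + d.lab - 18]
33. n11.off = 1  [S₁.wid * 3 - 53]
34. n11.wid = 6  [S₀.val * -2 + 50]
35. n0.off = -1  [S₁.wid + S₁.off - 44]
36. n0.wid = -6  [S₁.off + S₂.wid - 29]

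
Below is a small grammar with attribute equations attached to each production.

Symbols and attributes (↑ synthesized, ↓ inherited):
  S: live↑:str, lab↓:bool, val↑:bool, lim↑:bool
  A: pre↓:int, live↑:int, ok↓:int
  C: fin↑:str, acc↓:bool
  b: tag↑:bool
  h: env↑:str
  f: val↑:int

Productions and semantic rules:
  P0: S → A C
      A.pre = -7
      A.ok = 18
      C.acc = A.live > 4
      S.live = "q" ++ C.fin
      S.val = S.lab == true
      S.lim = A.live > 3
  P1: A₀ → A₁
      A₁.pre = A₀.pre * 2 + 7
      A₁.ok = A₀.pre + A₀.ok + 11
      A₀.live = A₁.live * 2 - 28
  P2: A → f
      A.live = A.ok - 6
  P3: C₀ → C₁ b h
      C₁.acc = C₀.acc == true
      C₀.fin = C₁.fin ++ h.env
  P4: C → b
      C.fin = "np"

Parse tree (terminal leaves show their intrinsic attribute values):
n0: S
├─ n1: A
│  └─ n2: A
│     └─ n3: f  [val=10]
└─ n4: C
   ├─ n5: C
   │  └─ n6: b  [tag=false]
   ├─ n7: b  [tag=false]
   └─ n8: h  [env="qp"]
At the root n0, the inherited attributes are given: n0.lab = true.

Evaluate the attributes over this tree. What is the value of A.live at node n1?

1. n0.lab = true  [given at root]
2. n1.pre = -7  [-7]
3. n1.ok = 18  [18]
4. n2.pre = -7  [A₀.pre * 2 + 7]
5. n2.ok = 22  [A₀.pre + A₀.ok + 11]
6. n3.val = 10  [terminal]
7. n2.live = 16  [A.ok - 6]
8. n1.live = 4  [A₁.live * 2 - 28]
9. n4.acc = false  [A.live > 4]
10. n5.acc = false  [C₀.acc == true]
11. n6.tag = false  [terminal]
12. n5.fin = "np"  ["np"]
13. n7.tag = false  [terminal]
14. n8.env = "qp"  [terminal]
15. n4.fin = "npqp"  [C₁.fin ++ h.env]
16. n0.live = "qnpqp"  ["q" ++ C.fin]
17. n0.val = true  [S.lab == true]
18. n0.lim = true  [A.live > 3]

4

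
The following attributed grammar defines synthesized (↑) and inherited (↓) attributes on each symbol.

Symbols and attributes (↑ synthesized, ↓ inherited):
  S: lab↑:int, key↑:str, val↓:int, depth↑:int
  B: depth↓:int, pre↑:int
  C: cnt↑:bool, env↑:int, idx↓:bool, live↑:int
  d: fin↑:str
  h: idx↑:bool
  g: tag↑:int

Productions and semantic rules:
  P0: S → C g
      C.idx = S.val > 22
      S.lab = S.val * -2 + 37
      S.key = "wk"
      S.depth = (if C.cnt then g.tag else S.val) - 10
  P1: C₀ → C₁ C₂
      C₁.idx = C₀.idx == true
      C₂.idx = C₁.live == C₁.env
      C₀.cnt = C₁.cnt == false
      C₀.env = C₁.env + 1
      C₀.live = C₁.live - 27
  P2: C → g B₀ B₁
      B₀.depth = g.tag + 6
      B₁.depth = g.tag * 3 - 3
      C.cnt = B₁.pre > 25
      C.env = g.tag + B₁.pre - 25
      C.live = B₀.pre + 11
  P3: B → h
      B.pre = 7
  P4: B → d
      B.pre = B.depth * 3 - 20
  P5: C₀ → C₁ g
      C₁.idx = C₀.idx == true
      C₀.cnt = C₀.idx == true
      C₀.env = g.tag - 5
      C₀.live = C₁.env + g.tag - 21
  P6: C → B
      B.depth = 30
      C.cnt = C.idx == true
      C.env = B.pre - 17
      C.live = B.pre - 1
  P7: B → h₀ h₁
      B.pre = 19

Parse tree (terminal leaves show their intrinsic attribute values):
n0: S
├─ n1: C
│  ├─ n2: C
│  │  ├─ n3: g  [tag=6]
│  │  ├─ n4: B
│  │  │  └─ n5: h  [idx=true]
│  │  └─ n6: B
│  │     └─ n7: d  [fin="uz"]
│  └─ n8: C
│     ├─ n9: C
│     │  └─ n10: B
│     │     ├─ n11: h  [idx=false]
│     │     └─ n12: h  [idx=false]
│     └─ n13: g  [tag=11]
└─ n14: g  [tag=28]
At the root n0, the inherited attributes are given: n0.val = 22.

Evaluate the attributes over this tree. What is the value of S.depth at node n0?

1. n0.val = 22  [given at root]
2. n1.idx = false  [S.val > 22]
3. n2.idx = false  [C₀.idx == true]
4. n3.tag = 6  [terminal]
5. n4.depth = 12  [g.tag + 6]
6. n5.idx = true  [terminal]
7. n4.pre = 7  [7]
8. n6.depth = 15  [g.tag * 3 - 3]
9. n7.fin = "uz"  [terminal]
10. n6.pre = 25  [B.depth * 3 - 20]
11. n2.cnt = false  [B₁.pre > 25]
12. n2.env = 6  [g.tag + B₁.pre - 25]
13. n2.live = 18  [B₀.pre + 11]
14. n8.idx = false  [C₁.live == C₁.env]
15. n9.idx = false  [C₀.idx == true]
16. n10.depth = 30  [30]
17. n11.idx = false  [terminal]
18. n12.idx = false  [terminal]
19. n10.pre = 19  [19]
20. n9.cnt = false  [C.idx == true]
21. n9.env = 2  [B.pre - 17]
22. n9.live = 18  [B.pre - 1]
23. n13.tag = 11  [terminal]
24. n8.cnt = false  [C₀.idx == true]
25. n8.env = 6  [g.tag - 5]
26. n8.live = -8  [C₁.env + g.tag - 21]
27. n1.cnt = true  [C₁.cnt == false]
28. n1.env = 7  [C₁.env + 1]
29. n1.live = -9  [C₁.live - 27]
30. n14.tag = 28  [terminal]
31. n0.lab = -7  [S.val * -2 + 37]
32. n0.key = "wk"  ["wk"]
33. n0.depth = 18  [(if C.cnt then g.tag else S.val) - 10]

18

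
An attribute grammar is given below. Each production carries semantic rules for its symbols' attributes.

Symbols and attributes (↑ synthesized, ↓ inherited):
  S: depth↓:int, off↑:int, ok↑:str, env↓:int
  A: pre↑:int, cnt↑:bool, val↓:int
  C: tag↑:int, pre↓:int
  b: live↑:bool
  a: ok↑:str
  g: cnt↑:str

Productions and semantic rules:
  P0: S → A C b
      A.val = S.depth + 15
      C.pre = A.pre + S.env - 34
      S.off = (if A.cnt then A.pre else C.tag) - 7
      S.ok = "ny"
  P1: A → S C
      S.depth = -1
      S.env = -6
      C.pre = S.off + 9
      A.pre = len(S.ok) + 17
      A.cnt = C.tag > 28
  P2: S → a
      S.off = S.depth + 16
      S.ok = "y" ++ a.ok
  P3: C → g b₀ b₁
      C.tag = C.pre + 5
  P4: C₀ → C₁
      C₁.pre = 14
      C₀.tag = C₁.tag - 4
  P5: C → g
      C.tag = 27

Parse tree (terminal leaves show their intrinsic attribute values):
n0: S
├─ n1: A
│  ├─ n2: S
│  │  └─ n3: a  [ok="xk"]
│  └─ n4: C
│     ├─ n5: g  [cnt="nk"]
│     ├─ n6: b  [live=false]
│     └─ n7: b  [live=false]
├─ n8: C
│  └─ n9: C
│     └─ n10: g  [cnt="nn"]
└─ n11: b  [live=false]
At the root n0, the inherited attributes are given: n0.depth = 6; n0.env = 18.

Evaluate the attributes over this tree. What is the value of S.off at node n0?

13

1. n0.depth = 6  [given at root]
2. n0.env = 18  [given at root]
3. n1.val = 21  [S.depth + 15]
4. n2.depth = -1  [-1]
5. n2.env = -6  [-6]
6. n3.ok = "xk"  [terminal]
7. n2.off = 15  [S.depth + 16]
8. n2.ok = "yxk"  ["y" ++ a.ok]
9. n4.pre = 24  [S.off + 9]
10. n5.cnt = "nk"  [terminal]
11. n6.live = false  [terminal]
12. n7.live = false  [terminal]
13. n4.tag = 29  [C.pre + 5]
14. n1.pre = 20  [len(S.ok) + 17]
15. n1.cnt = true  [C.tag > 28]
16. n8.pre = 4  [A.pre + S.env - 34]
17. n9.pre = 14  [14]
18. n10.cnt = "nn"  [terminal]
19. n9.tag = 27  [27]
20. n8.tag = 23  [C₁.tag - 4]
21. n11.live = false  [terminal]
22. n0.off = 13  [(if A.cnt then A.pre else C.tag) - 7]
23. n0.ok = "ny"  ["ny"]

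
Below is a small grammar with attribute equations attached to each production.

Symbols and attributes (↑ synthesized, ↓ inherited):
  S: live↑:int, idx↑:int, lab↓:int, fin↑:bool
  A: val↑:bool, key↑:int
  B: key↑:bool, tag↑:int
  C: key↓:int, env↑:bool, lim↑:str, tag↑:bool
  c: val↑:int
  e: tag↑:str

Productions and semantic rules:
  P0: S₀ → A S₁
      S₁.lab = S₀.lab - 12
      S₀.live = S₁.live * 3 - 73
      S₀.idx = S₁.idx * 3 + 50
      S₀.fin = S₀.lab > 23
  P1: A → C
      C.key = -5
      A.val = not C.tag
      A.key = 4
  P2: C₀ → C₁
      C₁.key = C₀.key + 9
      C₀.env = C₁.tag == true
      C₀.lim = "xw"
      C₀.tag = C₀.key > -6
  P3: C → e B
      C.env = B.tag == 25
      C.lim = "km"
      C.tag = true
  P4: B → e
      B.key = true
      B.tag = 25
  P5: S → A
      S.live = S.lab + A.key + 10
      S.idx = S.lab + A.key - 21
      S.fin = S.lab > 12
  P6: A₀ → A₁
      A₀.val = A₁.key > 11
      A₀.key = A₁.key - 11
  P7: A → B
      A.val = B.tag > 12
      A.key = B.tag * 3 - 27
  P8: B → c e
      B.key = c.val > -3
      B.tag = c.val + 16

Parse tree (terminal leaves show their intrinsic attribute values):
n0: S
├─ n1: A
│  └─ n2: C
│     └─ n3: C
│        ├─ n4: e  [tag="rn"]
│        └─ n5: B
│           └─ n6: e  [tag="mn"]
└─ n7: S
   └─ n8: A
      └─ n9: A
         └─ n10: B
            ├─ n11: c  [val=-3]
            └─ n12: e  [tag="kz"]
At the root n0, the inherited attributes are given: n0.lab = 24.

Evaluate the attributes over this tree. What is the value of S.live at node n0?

1. n0.lab = 24  [given at root]
2. n2.key = -5  [-5]
3. n3.key = 4  [C₀.key + 9]
4. n4.tag = "rn"  [terminal]
5. n6.tag = "mn"  [terminal]
6. n5.key = true  [true]
7. n5.tag = 25  [25]
8. n3.env = true  [B.tag == 25]
9. n3.lim = "km"  ["km"]
10. n3.tag = true  [true]
11. n2.env = true  [C₁.tag == true]
12. n2.lim = "xw"  ["xw"]
13. n2.tag = true  [C₀.key > -6]
14. n1.val = false  [not C.tag]
15. n1.key = 4  [4]
16. n7.lab = 12  [S₀.lab - 12]
17. n11.val = -3  [terminal]
18. n12.tag = "kz"  [terminal]
19. n10.key = false  [c.val > -3]
20. n10.tag = 13  [c.val + 16]
21. n9.val = true  [B.tag > 12]
22. n9.key = 12  [B.tag * 3 - 27]
23. n8.val = true  [A₁.key > 11]
24. n8.key = 1  [A₁.key - 11]
25. n7.live = 23  [S.lab + A.key + 10]
26. n7.idx = -8  [S.lab + A.key - 21]
27. n7.fin = false  [S.lab > 12]
28. n0.live = -4  [S₁.live * 3 - 73]
29. n0.idx = 26  [S₁.idx * 3 + 50]
30. n0.fin = true  [S₀.lab > 23]

-4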